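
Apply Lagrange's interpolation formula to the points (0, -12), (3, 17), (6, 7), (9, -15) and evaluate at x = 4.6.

Lagrange interpolation formula:
P(x) = Σ yᵢ × Lᵢ(x)
where Lᵢ(x) = Π_{j≠i} (x - xⱼ)/(xᵢ - xⱼ)

L_0(4.6) = (4.6 - 3)/(0 - 3) × (4.6 - 6)/(0 - 6) × (4.6 - 9)/(0 - 9) = -0.060840
L_1(4.6) = (4.6 - 0)/(3 - 0) × (4.6 - 6)/(3 - 6) × (4.6 - 9)/(3 - 9) = 0.524741
L_2(4.6) = (4.6 - 0)/(6 - 0) × (4.6 - 3)/(6 - 3) × (4.6 - 9)/(6 - 9) = 0.599704
L_3(4.6) = (4.6 - 0)/(9 - 0) × (4.6 - 3)/(9 - 3) × (4.6 - 6)/(9 - 6) = -0.063605

P(4.6) = (-12)×L_0(4.6) + 17×L_1(4.6) + 7×L_2(4.6) + (-15)×L_3(4.6)
P(4.6) = 14.802667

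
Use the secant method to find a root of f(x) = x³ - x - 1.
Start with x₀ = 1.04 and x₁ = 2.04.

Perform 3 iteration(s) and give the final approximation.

f(x) = x³ - x - 1
x₀ = 1.04, x₁ = 2.04

Secant formula: x_{n+1} = x_n - f(x_n)(x_n - x_{n-1})/(f(x_n) - f(x_{n-1}))

Iteration 1:
  f(1.040000) = -0.915136
  f(2.040000) = 5.449664
  x_2 = 2.040000 - 5.449664×(2.040000 - 1.040000)/(5.449664 - (-0.915136))
       = 1.183781
Iteration 2:
  f(2.040000) = 5.449664
  f(1.183781) = -0.524905
  x_3 = 1.183781 - (-0.524905)×(1.183781 - 2.040000)/(-0.524905 - 5.449664)
       = 1.259005
Iteration 3:
  f(1.183781) = -0.524905
  f(1.259005) = -0.263363
  x_4 = 1.259005 - (-0.263363)×(1.259005 - 1.183781)/(-0.263363 - (-0.524905))
       = 1.334754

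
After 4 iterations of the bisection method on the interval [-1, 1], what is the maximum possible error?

Bisection error bound: |error| ≤ (b-a)/2^n
|error| ≤ (1 - (-1))/2^4 = 2/2^4
|error| ≤ 0.1250000000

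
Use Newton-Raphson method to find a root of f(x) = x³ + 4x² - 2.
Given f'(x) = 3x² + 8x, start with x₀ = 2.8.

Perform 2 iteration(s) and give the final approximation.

f(x) = x³ + 4x² - 2
f'(x) = 3x² + 8x
x₀ = 2.8

Newton-Raphson formula: x_{n+1} = x_n - f(x_n)/f'(x_n)

Iteration 1:
  f(2.800000) = 51.312000
  f'(2.800000) = 45.920000
  x_1 = 2.800000 - 51.312000/45.920000 = 1.682578
Iteration 2:
  f(1.682578) = 14.087778
  f'(1.682578) = 21.953837
  x_2 = 1.682578 - 14.087778/21.953837 = 1.040878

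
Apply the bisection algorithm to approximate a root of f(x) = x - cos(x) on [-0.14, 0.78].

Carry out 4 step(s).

f(x) = x - cos(x)
Initial interval: [-0.14, 0.78]

Iteration 1:
  c_1 = (-0.140000 + 0.780000)/2 = 0.320000
  f(c_1) = f(0.320000) = -0.629235
  f(a) × f(c) ≥ 0, new interval: [0.320000, 0.780000]
Iteration 2:
  c_2 = (0.320000 + 0.780000)/2 = 0.550000
  f(c_2) = f(0.550000) = -0.302525
  f(a) × f(c) ≥ 0, new interval: [0.550000, 0.780000]
Iteration 3:
  c_3 = (0.550000 + 0.780000)/2 = 0.665000
  f(c_3) = f(0.665000) = -0.121917
  f(a) × f(c) ≥ 0, new interval: [0.665000, 0.780000]
Iteration 4:
  c_4 = (0.665000 + 0.780000)/2 = 0.722500
  f(c_4) = f(0.722500) = -0.027655
  f(a) × f(c) ≥ 0, new interval: [0.722500, 0.780000]

After 4 iteration(s), the approximation is c_4 = 0.722500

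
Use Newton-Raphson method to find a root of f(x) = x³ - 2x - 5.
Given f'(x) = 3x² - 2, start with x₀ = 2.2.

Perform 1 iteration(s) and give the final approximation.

f(x) = x³ - 2x - 5
f'(x) = 3x² - 2
x₀ = 2.2

Newton-Raphson formula: x_{n+1} = x_n - f(x_n)/f'(x_n)

Iteration 1:
  f(2.200000) = 1.248000
  f'(2.200000) = 12.520000
  x_1 = 2.200000 - 1.248000/12.520000 = 2.100319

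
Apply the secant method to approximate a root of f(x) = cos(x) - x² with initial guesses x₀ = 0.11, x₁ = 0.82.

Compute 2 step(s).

f(x) = cos(x) - x²
x₀ = 0.11, x₁ = 0.82

Secant formula: x_{n+1} = x_n - f(x_n)(x_n - x_{n-1})/(f(x_n) - f(x_{n-1}))

Iteration 1:
  f(0.110000) = 0.981856
  f(0.820000) = 0.009821
  x_2 = 0.820000 - 0.009821×(0.820000 - 0.110000)/(0.009821 - 0.981856)
       = 0.827174
Iteration 2:
  f(0.820000) = 0.009821
  f(0.827174) = -0.007258
  x_3 = 0.827174 - (-0.007258)×(0.827174 - 0.820000)/(-0.007258 - 0.009821)
       = 0.824125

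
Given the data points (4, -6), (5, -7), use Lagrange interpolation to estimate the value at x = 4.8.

Lagrange interpolation formula:
P(x) = Σ yᵢ × Lᵢ(x)
where Lᵢ(x) = Π_{j≠i} (x - xⱼ)/(xᵢ - xⱼ)

L_0(4.8) = (4.8 - 5)/(4 - 5) = 0.200000
L_1(4.8) = (4.8 - 4)/(5 - 4) = 0.800000

P(4.8) = (-6)×L_0(4.8) + (-7)×L_1(4.8)
P(4.8) = -6.800000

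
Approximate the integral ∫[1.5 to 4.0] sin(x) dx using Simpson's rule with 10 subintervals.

f(x) = sin(x)
a = 1.5, b = 4.0, n = 10
h = (b - a)/n = 0.250000

Simpson's rule: (h/3)[f(x₀) + 4f(x₁) + 2f(x₂) + ... + f(xₙ)]

x_0 = 1.5000, f(x_0) = 0.997495, coefficient = 1
x_1 = 1.7500, f(x_1) = 0.983986, coefficient = 4
x_2 = 2.0000, f(x_2) = 0.909297, coefficient = 2
x_3 = 2.2500, f(x_3) = 0.778073, coefficient = 4
x_4 = 2.5000, f(x_4) = 0.598472, coefficient = 2
x_5 = 2.7500, f(x_5) = 0.381661, coefficient = 4
x_6 = 3.0000, f(x_6) = 0.141120, coefficient = 2
x_7 = 3.2500, f(x_7) = -0.108195, coefficient = 4
x_8 = 3.5000, f(x_8) = -0.350783, coefficient = 2
x_9 = 3.7500, f(x_9) = -0.571561, coefficient = 4
x_10 = 4.0000, f(x_10) = -0.756802, coefficient = 1

I ≈ (0.250000/3) × 8.692760 = 0.724397
Exact value: 0.724381
Error: 0.000016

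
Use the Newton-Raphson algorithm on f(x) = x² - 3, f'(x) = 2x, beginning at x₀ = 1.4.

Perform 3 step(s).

f(x) = x² - 3
f'(x) = 2x
x₀ = 1.4

Newton-Raphson formula: x_{n+1} = x_n - f(x_n)/f'(x_n)

Iteration 1:
  f(1.400000) = -1.040000
  f'(1.400000) = 2.800000
  x_1 = 1.400000 - (-1.040000)/2.800000 = 1.771429
Iteration 2:
  f(1.771429) = 0.137959
  f'(1.771429) = 3.542857
  x_2 = 1.771429 - 0.137959/3.542857 = 1.732488
Iteration 3:
  f(1.732488) = 0.001516
  f'(1.732488) = 3.464977
  x_3 = 1.732488 - 0.001516/3.464977 = 1.732051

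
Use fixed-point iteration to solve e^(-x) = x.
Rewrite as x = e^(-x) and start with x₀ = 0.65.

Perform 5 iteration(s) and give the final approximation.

Equation: e^(-x) = x
Fixed-point form: x = e^(-x)
x₀ = 0.65

x_1 = g(0.650000) = 0.522046
x_2 = g(0.522046) = 0.593306
x_3 = g(0.593306) = 0.552498
x_4 = g(0.552498) = 0.575510
x_5 = g(0.575510) = 0.562418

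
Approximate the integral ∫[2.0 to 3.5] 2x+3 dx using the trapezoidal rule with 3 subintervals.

f(x) = 2x+3
a = 2.0, b = 3.5, n = 3
h = (b - a)/n = 0.500000

Trapezoidal rule: (h/2)[f(x₀) + 2f(x₁) + 2f(x₂) + ... + f(xₙ)]

x_0 = 2.0000, f(x_0) = 7.000000, coefficient = 1
x_1 = 2.5000, f(x_1) = 8.000000, coefficient = 2
x_2 = 3.0000, f(x_2) = 9.000000, coefficient = 2
x_3 = 3.5000, f(x_3) = 10.000000, coefficient = 1

I ≈ (0.500000/2) × 51.000000 = 12.750000
Exact value: 12.750000
Error: 0.000000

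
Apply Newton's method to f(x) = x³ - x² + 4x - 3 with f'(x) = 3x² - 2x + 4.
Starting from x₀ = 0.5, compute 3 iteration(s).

f(x) = x³ - x² + 4x - 3
f'(x) = 3x² - 2x + 4
x₀ = 0.5

Newton-Raphson formula: x_{n+1} = x_n - f(x_n)/f'(x_n)

Iteration 1:
  f(0.500000) = -1.125000
  f'(0.500000) = 3.750000
  x_1 = 0.500000 - (-1.125000)/3.750000 = 0.800000
Iteration 2:
  f(0.800000) = 0.072000
  f'(0.800000) = 4.320000
  x_2 = 0.800000 - 0.072000/4.320000 = 0.783333
Iteration 3:
  f(0.783333) = 0.000384
  f'(0.783333) = 4.274167
  x_3 = 0.783333 - 0.000384/4.274167 = 0.783243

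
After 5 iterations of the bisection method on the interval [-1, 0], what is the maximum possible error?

Bisection error bound: |error| ≤ (b-a)/2^n
|error| ≤ (0 - (-1))/2^5 = 1/2^5
|error| ≤ 0.0312500000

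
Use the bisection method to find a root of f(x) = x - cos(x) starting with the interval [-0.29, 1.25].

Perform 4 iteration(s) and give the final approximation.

f(x) = x - cos(x)
Initial interval: [-0.29, 1.25]

Iteration 1:
  c_1 = (-0.290000 + 1.250000)/2 = 0.480000
  f(c_1) = f(0.480000) = -0.406995
  f(a) × f(c) ≥ 0, new interval: [0.480000, 1.250000]
Iteration 2:
  c_2 = (0.480000 + 1.250000)/2 = 0.865000
  f(c_2) = f(0.865000) = 0.216360
  f(a) × f(c) < 0, new interval: [0.480000, 0.865000]
Iteration 3:
  c_3 = (0.480000 + 0.865000)/2 = 0.672500
  f(c_3) = f(0.672500) = -0.109767
  f(a) × f(c) ≥ 0, new interval: [0.672500, 0.865000]
Iteration 4:
  c_4 = (0.672500 + 0.865000)/2 = 0.768750
  f(c_4) = f(0.768750) = 0.049970
  f(a) × f(c) < 0, new interval: [0.672500, 0.768750]

After 4 iteration(s), the approximation is c_4 = 0.768750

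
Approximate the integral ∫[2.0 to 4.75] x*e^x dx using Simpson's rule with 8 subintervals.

f(x) = x*e^x
a = 2.0, b = 4.75, n = 8
h = (b - a)/n = 0.343750

Simpson's rule: (h/3)[f(x₀) + 4f(x₁) + 2f(x₂) + ... + f(xₙ)]

x_0 = 2.0000, f(x_0) = 14.778112, coefficient = 1
x_1 = 2.3438, f(x_1) = 24.422436, coefficient = 4
x_2 = 2.6875, f(x_2) = 39.492524, coefficient = 2
x_3 = 3.0312, f(x_3) = 62.816958, coefficient = 4
x_4 = 3.3750, f(x_4) = 98.631958, coefficient = 2
x_5 = 3.7188, f(x_5) = 153.260270, coefficient = 4
x_6 = 4.0625, f(x_6) = 236.110177, coefficient = 2
x_7 = 4.4062, f(x_7) = 361.142995, coefficient = 4
x_8 = 4.7500, f(x_8) = 549.025352, coefficient = 1

I ≈ (0.343750/3) × 3718.843420 = 426.117475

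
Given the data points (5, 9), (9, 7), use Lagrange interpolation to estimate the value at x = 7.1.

Lagrange interpolation formula:
P(x) = Σ yᵢ × Lᵢ(x)
where Lᵢ(x) = Π_{j≠i} (x - xⱼ)/(xᵢ - xⱼ)

L_0(7.1) = (7.1 - 9)/(5 - 9) = 0.475000
L_1(7.1) = (7.1 - 5)/(9 - 5) = 0.525000

P(7.1) = 9×L_0(7.1) + 7×L_1(7.1)
P(7.1) = 7.950000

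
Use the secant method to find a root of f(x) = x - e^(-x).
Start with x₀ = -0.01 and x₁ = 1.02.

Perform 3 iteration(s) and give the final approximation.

f(x) = x - e^(-x)
x₀ = -0.01, x₁ = 1.02

Secant formula: x_{n+1} = x_n - f(x_n)(x_n - x_{n-1})/(f(x_n) - f(x_{n-1}))

Iteration 1:
  f(-0.010000) = -1.020050
  f(1.020000) = 0.659405
  x_2 = 1.020000 - 0.659405×(1.020000 - (-0.010000))/(0.659405 - (-1.020050))
       = 0.615591
Iteration 2:
  f(1.020000) = 0.659405
  f(0.615591) = 0.075269
  x_3 = 0.615591 - 0.075269×(0.615591 - 1.020000)/(0.075269 - 0.659405)
       = 0.563480
Iteration 3:
  f(0.615591) = 0.075269
  f(0.563480) = -0.005744
  x_4 = 0.563480 - (-0.005744)×(0.563480 - 0.615591)/(-0.005744 - 0.075269)
       = 0.567175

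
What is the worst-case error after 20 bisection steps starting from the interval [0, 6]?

Bisection error bound: |error| ≤ (b-a)/2^n
|error| ≤ (6 - 0)/2^20 = 6/2^20
|error| ≤ 0.0000057220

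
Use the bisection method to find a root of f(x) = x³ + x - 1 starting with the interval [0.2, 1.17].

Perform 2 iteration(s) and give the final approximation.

f(x) = x³ + x - 1
Initial interval: [0.2, 1.17]

Iteration 1:
  c_1 = (0.200000 + 1.170000)/2 = 0.685000
  f(c_1) = f(0.685000) = 0.006419
  f(a) × f(c) < 0, new interval: [0.200000, 0.685000]
Iteration 2:
  c_2 = (0.200000 + 0.685000)/2 = 0.442500
  f(c_2) = f(0.442500) = -0.470856
  f(a) × f(c) ≥ 0, new interval: [0.442500, 0.685000]

After 2 iteration(s), the approximation is c_2 = 0.442500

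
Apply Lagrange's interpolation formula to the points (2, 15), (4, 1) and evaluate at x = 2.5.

Lagrange interpolation formula:
P(x) = Σ yᵢ × Lᵢ(x)
where Lᵢ(x) = Π_{j≠i} (x - xⱼ)/(xᵢ - xⱼ)

L_0(2.5) = (2.5 - 4)/(2 - 4) = 0.750000
L_1(2.5) = (2.5 - 2)/(4 - 2) = 0.250000

P(2.5) = 15×L_0(2.5) + 1×L_1(2.5)
P(2.5) = 11.500000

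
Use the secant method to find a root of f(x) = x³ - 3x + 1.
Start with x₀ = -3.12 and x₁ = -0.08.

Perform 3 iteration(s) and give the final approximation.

f(x) = x³ - 3x + 1
x₀ = -3.12, x₁ = -0.08

Secant formula: x_{n+1} = x_n - f(x_n)(x_n - x_{n-1})/(f(x_n) - f(x_{n-1}))

Iteration 1:
  f(-3.120000) = -20.011328
  f(-0.080000) = 1.239488
  x_2 = -0.080000 - 1.239488×(-0.080000 - (-3.120000))/(1.239488 - (-20.011328))
       = -0.257313
Iteration 2:
  f(-0.080000) = 1.239488
  f(-0.257313) = 1.754902
  x_3 = -0.257313 - 1.754902×(-0.257313 - (-0.080000))/(1.754902 - 1.239488)
       = 0.346409
Iteration 3:
  f(-0.257313) = 1.754902
  f(0.346409) = 0.002342
  x_4 = 0.346409 - 0.002342×(0.346409 - (-0.257313))/(0.002342 - 1.754902)
       = 0.347216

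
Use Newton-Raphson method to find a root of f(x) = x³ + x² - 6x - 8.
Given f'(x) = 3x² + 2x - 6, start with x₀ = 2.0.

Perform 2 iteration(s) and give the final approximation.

f(x) = x³ + x² - 6x - 8
f'(x) = 3x² + 2x - 6
x₀ = 2.0

Newton-Raphson formula: x_{n+1} = x_n - f(x_n)/f'(x_n)

Iteration 1:
  f(2.000000) = -8.000000
  f'(2.000000) = 10.000000
  x_1 = 2.000000 - (-8.000000)/10.000000 = 2.800000
Iteration 2:
  f(2.800000) = 4.992000
  f'(2.800000) = 23.120000
  x_2 = 2.800000 - 4.992000/23.120000 = 2.584083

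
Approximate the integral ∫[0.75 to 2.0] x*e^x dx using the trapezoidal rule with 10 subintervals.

f(x) = x*e^x
a = 0.75, b = 2.0, n = 10
h = (b - a)/n = 0.125000

Trapezoidal rule: (h/2)[f(x₀) + 2f(x₁) + 2f(x₂) + ... + f(xₙ)]

x_0 = 0.7500, f(x_0) = 1.587750, coefficient = 1
x_1 = 0.8750, f(x_1) = 2.099016, coefficient = 2
x_2 = 1.0000, f(x_2) = 2.718282, coefficient = 2
x_3 = 1.1250, f(x_3) = 3.465244, coefficient = 2
x_4 = 1.2500, f(x_4) = 4.362929, coefficient = 2
x_5 = 1.3750, f(x_5) = 5.438230, coefficient = 2
x_6 = 1.5000, f(x_6) = 6.722534, coefficient = 2
x_7 = 1.6250, f(x_7) = 8.252431, coefficient = 2
x_8 = 1.7500, f(x_8) = 10.070555, coefficient = 2
x_9 = 1.8750, f(x_9) = 12.226536, coefficient = 2
x_10 = 2.0000, f(x_10) = 14.778112, coefficient = 1

I ≈ (0.125000/2) × 127.077374 = 7.942336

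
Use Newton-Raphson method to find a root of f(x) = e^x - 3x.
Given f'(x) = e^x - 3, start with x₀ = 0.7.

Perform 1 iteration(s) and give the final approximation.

f(x) = e^x - 3x
f'(x) = e^x - 3
x₀ = 0.7

Newton-Raphson formula: x_{n+1} = x_n - f(x_n)/f'(x_n)

Iteration 1:
  f(0.700000) = -0.086247
  f'(0.700000) = -0.986247
  x_1 = 0.700000 - (-0.086247)/(-0.986247) = 0.612550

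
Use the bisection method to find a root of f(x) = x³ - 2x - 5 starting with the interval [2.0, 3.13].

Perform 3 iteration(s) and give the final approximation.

f(x) = x³ - 2x - 5
Initial interval: [2.0, 3.13]

Iteration 1:
  c_1 = (2.000000 + 3.130000)/2 = 2.565000
  f(c_1) = f(2.565000) = 6.745712
  f(a) × f(c) < 0, new interval: [2.000000, 2.565000]
Iteration 2:
  c_2 = (2.000000 + 2.565000)/2 = 2.282500
  f(c_2) = f(2.282500) = 2.326383
  f(a) × f(c) < 0, new interval: [2.000000, 2.282500]
Iteration 3:
  c_3 = (2.000000 + 2.282500)/2 = 2.141250
  f(c_3) = f(2.141250) = 0.535028
  f(a) × f(c) < 0, new interval: [2.000000, 2.141250]

After 3 iteration(s), the approximation is c_3 = 2.141250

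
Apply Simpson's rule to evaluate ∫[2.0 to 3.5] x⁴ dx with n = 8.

f(x) = x⁴
a = 2.0, b = 3.5, n = 8
h = (b - a)/n = 0.187500

Simpson's rule: (h/3)[f(x₀) + 4f(x₁) + 2f(x₂) + ... + f(xₙ)]

x_0 = 2.0000, f(x_0) = 16.000000, coefficient = 1
x_1 = 2.1875, f(x_1) = 22.897720, coefficient = 4
x_2 = 2.3750, f(x_2) = 31.816650, coefficient = 2
x_3 = 2.5625, f(x_3) = 43.117691, coefficient = 4
x_4 = 2.7500, f(x_4) = 57.191406, coefficient = 2
x_5 = 2.9375, f(x_5) = 74.458023, coefficient = 4
x_6 = 3.1250, f(x_6) = 95.367432, coefficient = 2
x_7 = 3.3125, f(x_7) = 120.399185, coefficient = 4
x_8 = 3.5000, f(x_8) = 150.062500, coefficient = 1

I ≈ (0.187500/3) × 1578.303955 = 98.643997
Exact value: 98.643750
Error: 0.000247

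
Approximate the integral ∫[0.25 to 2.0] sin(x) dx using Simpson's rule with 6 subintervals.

f(x) = sin(x)
a = 0.25, b = 2.0, n = 6
h = (b - a)/n = 0.291667

Simpson's rule: (h/3)[f(x₀) + 4f(x₁) + 2f(x₂) + ... + f(xₙ)]

x_0 = 0.2500, f(x_0) = 0.247404, coefficient = 1
x_1 = 0.5417, f(x_1) = 0.515565, coefficient = 4
x_2 = 0.8333, f(x_2) = 0.740177, coefficient = 2
x_3 = 1.1250, f(x_3) = 0.902268, coefficient = 4
x_4 = 1.4167, f(x_4) = 0.988146, coefficient = 2
x_5 = 1.7083, f(x_5) = 0.990557, coefficient = 4
x_6 = 2.0000, f(x_6) = 0.909297, coefficient = 1

I ≈ (0.291667/3) × 14.246902 = 1.385116
Exact value: 1.385059
Error: 0.000056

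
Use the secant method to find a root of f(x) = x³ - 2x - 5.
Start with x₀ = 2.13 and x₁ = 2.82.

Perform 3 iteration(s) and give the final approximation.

f(x) = x³ - 2x - 5
x₀ = 2.13, x₁ = 2.82

Secant formula: x_{n+1} = x_n - f(x_n)(x_n - x_{n-1})/(f(x_n) - f(x_{n-1}))

Iteration 1:
  f(2.130000) = 0.403597
  f(2.820000) = 11.785768
  x_2 = 2.820000 - 11.785768×(2.820000 - 2.130000)/(11.785768 - 0.403597)
       = 2.105533
Iteration 2:
  f(2.820000) = 11.785768
  f(2.105533) = 0.123334
  x_3 = 2.105533 - 0.123334×(2.105533 - 2.820000)/(0.123334 - 11.785768)
       = 2.097978
Iteration 3:
  f(2.105533) = 0.123334
  f(2.097978) = 0.038316
  x_4 = 2.097978 - 0.038316×(2.097978 - 2.105533)/(0.038316 - 0.123334)
       = 2.094573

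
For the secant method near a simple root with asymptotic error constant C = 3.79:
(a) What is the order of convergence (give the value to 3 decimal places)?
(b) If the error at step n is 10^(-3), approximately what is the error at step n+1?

(a) Secant method has superlinear convergence with order φ = (1+√5)/2 ≈ 1.618.
    This means |e_{n+1}| ≈ C|e_n|^1.618.

(b) With |e_n| = 10^(-3) and C = 3.79:
    |e_{n+1}| ≈ 3.79 × (10^(-3))^1.618 = 3.79 × 10^(-4.85)

(a) ≈ 1.618 (golden ratio); (b) |e_{n+1}| ≈ 5.303e-05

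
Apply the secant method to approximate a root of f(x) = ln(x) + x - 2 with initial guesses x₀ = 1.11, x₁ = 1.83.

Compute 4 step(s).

f(x) = ln(x) + x - 2
x₀ = 1.11, x₁ = 1.83

Secant formula: x_{n+1} = x_n - f(x_n)(x_n - x_{n-1})/(f(x_n) - f(x_{n-1}))

Iteration 1:
  f(1.110000) = -0.785640
  f(1.830000) = 0.434316
  x_2 = 1.830000 - 0.434316×(1.830000 - 1.110000)/(0.434316 - (-0.785640))
       = 1.573673
Iteration 2:
  f(1.830000) = 0.434316
  f(1.573673) = 0.027086
  x_3 = 1.573673 - 0.027086×(1.573673 - 1.830000)/(0.027086 - 0.434316)
       = 1.556624
Iteration 3:
  f(1.573673) = 0.027086
  f(1.556624) = -0.000856
  x_4 = 1.556624 - (-0.000856)×(1.556624 - 1.573673)/(-0.000856 - 0.027086)
       = 1.557147
Iteration 4:
  f(1.556624) = -0.000856
  f(1.557147) = 0.000002
  x_5 = 1.557147 - 0.000002×(1.557147 - 1.556624)/(0.000002 - (-0.000856))
       = 1.557146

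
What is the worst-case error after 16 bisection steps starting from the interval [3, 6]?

Bisection error bound: |error| ≤ (b-a)/2^n
|error| ≤ (6 - 3)/2^16 = 3/2^16
|error| ≤ 0.0000457764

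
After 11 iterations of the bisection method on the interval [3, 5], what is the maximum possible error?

Bisection error bound: |error| ≤ (b-a)/2^n
|error| ≤ (5 - 3)/2^11 = 2/2^11
|error| ≤ 0.0009765625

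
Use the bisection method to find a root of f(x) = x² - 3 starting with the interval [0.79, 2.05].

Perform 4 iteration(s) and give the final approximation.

f(x) = x² - 3
Initial interval: [0.79, 2.05]

Iteration 1:
  c_1 = (0.790000 + 2.050000)/2 = 1.420000
  f(c_1) = f(1.420000) = -0.983600
  f(a) × f(c) ≥ 0, new interval: [1.420000, 2.050000]
Iteration 2:
  c_2 = (1.420000 + 2.050000)/2 = 1.735000
  f(c_2) = f(1.735000) = 0.010225
  f(a) × f(c) < 0, new interval: [1.420000, 1.735000]
Iteration 3:
  c_3 = (1.420000 + 1.735000)/2 = 1.577500
  f(c_3) = f(1.577500) = -0.511494
  f(a) × f(c) ≥ 0, new interval: [1.577500, 1.735000]
Iteration 4:
  c_4 = (1.577500 + 1.735000)/2 = 1.656250
  f(c_4) = f(1.656250) = -0.256836
  f(a) × f(c) ≥ 0, new interval: [1.656250, 1.735000]

After 4 iteration(s), the approximation is c_4 = 1.656250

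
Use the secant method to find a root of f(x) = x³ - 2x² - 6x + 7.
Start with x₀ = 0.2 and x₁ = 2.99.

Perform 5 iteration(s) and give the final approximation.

f(x) = x³ - 2x² - 6x + 7
x₀ = 0.2, x₁ = 2.99

Secant formula: x_{n+1} = x_n - f(x_n)(x_n - x_{n-1})/(f(x_n) - f(x_{n-1}))

Iteration 1:
  f(0.200000) = 5.728000
  f(2.990000) = -2.089301
  x_2 = 2.990000 - (-2.089301)×(2.990000 - 0.200000)/(-2.089301 - 5.728000)
       = 2.244327
Iteration 2:
  f(2.990000) = -2.089301
  f(2.244327) = -5.235286
  x_3 = 2.244327 - (-5.235286)×(2.244327 - 2.990000)/(-5.235286 - (-2.089301))
       = 3.485214
Iteration 3:
  f(2.244327) = -5.235286
  f(3.485214) = 4.129186
  x_4 = 3.485214 - 4.129186×(3.485214 - 2.244327)/(4.129186 - (-5.235286))
       = 2.938055
Iteration 4:
  f(3.485214) = 4.129186
  f(2.938055) = -2.530882
  x_5 = 2.938055 - (-2.530882)×(2.938055 - 3.485214)/(-2.530882 - 4.129186)
       = 3.145980
Iteration 5:
  f(2.938055) = -2.530882
  f(3.145980) = -0.533898
  x_6 = 3.145980 - (-0.533898)×(3.145980 - 2.938055)/(-0.533898 - (-2.530882))
       = 3.201569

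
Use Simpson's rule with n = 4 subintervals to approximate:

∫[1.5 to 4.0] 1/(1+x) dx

f(x) = 1/(1+x)
a = 1.5, b = 4.0, n = 4
h = (b - a)/n = 0.625000

Simpson's rule: (h/3)[f(x₀) + 4f(x₁) + 2f(x₂) + ... + f(xₙ)]

x_0 = 1.5000, f(x_0) = 0.400000, coefficient = 1
x_1 = 2.1250, f(x_1) = 0.320000, coefficient = 4
x_2 = 2.7500, f(x_2) = 0.266667, coefficient = 2
x_3 = 3.3750, f(x_3) = 0.228571, coefficient = 4
x_4 = 4.0000, f(x_4) = 0.200000, coefficient = 1

I ≈ (0.625000/3) × 3.327619 = 0.693254
Exact value: 0.693147
Error: 0.000107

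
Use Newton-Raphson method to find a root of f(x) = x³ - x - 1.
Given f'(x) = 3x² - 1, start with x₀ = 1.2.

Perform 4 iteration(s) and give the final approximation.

f(x) = x³ - x - 1
f'(x) = 3x² - 1
x₀ = 1.2

Newton-Raphson formula: x_{n+1} = x_n - f(x_n)/f'(x_n)

Iteration 1:
  f(1.200000) = -0.472000
  f'(1.200000) = 3.320000
  x_1 = 1.200000 - (-0.472000)/3.320000 = 1.342169
Iteration 2:
  f(1.342169) = 0.075636
  f'(1.342169) = 4.404250
  x_2 = 1.342169 - 0.075636/4.404250 = 1.324995
Iteration 3:
  f(1.324995) = 0.001182
  f'(1.324995) = 4.266837
  x_3 = 1.324995 - 0.001182/4.266837 = 1.324718
Iteration 4:
  f(1.324718) = 0.000000
  f'(1.324718) = 4.264634
  x_4 = 1.324718 - 0.000000/4.264634 = 1.324718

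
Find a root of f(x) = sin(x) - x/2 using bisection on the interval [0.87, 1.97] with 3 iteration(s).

f(x) = sin(x) - x/2
Initial interval: [0.87, 1.97]

Iteration 1:
  c_1 = (0.870000 + 1.970000)/2 = 1.420000
  f(c_1) = f(1.420000) = 0.278652
  f(a) × f(c) ≥ 0, new interval: [1.420000, 1.970000]
Iteration 2:
  c_2 = (1.420000 + 1.970000)/2 = 1.695000
  f(c_2) = f(1.695000) = 0.144797
  f(a) × f(c) ≥ 0, new interval: [1.695000, 1.970000]
Iteration 3:
  c_3 = (1.695000 + 1.970000)/2 = 1.832500
  f(c_3) = f(1.832500) = 0.049701
  f(a) × f(c) ≥ 0, new interval: [1.832500, 1.970000]

After 3 iteration(s), the approximation is c_3 = 1.832500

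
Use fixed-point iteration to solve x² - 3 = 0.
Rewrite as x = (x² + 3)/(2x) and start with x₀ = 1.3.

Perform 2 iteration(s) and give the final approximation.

Equation: x² - 3 = 0
Fixed-point form: x = (x² + 3)/(2x)
x₀ = 1.3

x_1 = g(1.300000) = 1.803846
x_2 = g(1.803846) = 1.733480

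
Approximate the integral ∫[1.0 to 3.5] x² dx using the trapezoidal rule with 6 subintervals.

f(x) = x²
a = 1.0, b = 3.5, n = 6
h = (b - a)/n = 0.416667

Trapezoidal rule: (h/2)[f(x₀) + 2f(x₁) + 2f(x₂) + ... + f(xₙ)]

x_0 = 1.0000, f(x_0) = 1.000000, coefficient = 1
x_1 = 1.4167, f(x_1) = 2.006944, coefficient = 2
x_2 = 1.8333, f(x_2) = 3.361111, coefficient = 2
x_3 = 2.2500, f(x_3) = 5.062500, coefficient = 2
x_4 = 2.6667, f(x_4) = 7.111111, coefficient = 2
x_5 = 3.0833, f(x_5) = 9.506944, coefficient = 2
x_6 = 3.5000, f(x_6) = 12.250000, coefficient = 1

I ≈ (0.416667/2) × 67.347222 = 14.030671
Exact value: 13.958333
Error: 0.072338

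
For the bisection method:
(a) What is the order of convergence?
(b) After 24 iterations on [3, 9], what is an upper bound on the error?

(a) Bisection has linear (order 1) convergence; the error is halved each step.

(b) Error bound = (b-a)/2^n = (9 - 3)/2^{24}
    = 6/2^{24}

(a) 1 (linear); (b) error ≤ 3.58e-07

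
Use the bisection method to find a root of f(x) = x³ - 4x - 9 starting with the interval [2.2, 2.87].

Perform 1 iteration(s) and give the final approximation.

f(x) = x³ - 4x - 9
Initial interval: [2.2, 2.87]

Iteration 1:
  c_1 = (2.200000 + 2.870000)/2 = 2.535000
  f(c_1) = f(2.535000) = -2.849520
  f(a) × f(c) ≥ 0, new interval: [2.535000, 2.870000]

After 1 iteration(s), the approximation is c_1 = 2.535000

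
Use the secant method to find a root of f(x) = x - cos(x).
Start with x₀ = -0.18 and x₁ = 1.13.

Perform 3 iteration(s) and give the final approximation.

f(x) = x - cos(x)
x₀ = -0.18, x₁ = 1.13

Secant formula: x_{n+1} = x_n - f(x_n)(x_n - x_{n-1})/(f(x_n) - f(x_{n-1}))

Iteration 1:
  f(-0.180000) = -1.163844
  f(1.130000) = 0.703340
  x_2 = 1.130000 - 0.703340×(1.130000 - (-0.180000))/(0.703340 - (-1.163844))
       = 0.636543
Iteration 2:
  f(1.130000) = 0.703340
  f(0.636543) = -0.167613
  x_3 = 0.636543 - (-0.167613)×(0.636543 - 1.130000)/(-0.167613 - 0.703340)
       = 0.731507
Iteration 3:
  f(0.636543) = -0.167613
  f(0.731507) = -0.012661
  x_4 = 0.731507 - (-0.012661)×(0.731507 - 0.636543)/(-0.012661 - (-0.167613))
       = 0.739267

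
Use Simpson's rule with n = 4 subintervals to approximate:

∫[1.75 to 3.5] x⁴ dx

f(x) = x⁴
a = 1.75, b = 3.5, n = 4
h = (b - a)/n = 0.437500

Simpson's rule: (h/3)[f(x₀) + 4f(x₁) + 2f(x₂) + ... + f(xₙ)]

x_0 = 1.7500, f(x_0) = 9.378906, coefficient = 1
x_1 = 2.1875, f(x_1) = 22.897720, coefficient = 4
x_2 = 2.6250, f(x_2) = 47.480713, coefficient = 2
x_3 = 3.0625, f(x_3) = 87.963882, coefficient = 4
x_4 = 3.5000, f(x_4) = 150.062500, coefficient = 1

I ≈ (0.437500/3) × 697.849243 = 101.769681
Exact value: 101.761133
Error: 0.008548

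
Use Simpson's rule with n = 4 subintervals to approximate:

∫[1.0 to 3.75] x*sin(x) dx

f(x) = x*sin(x)
a = 1.0, b = 3.75, n = 4
h = (b - a)/n = 0.687500

Simpson's rule: (h/3)[f(x₀) + 4f(x₁) + 2f(x₂) + ... + f(xₙ)]

x_0 = 1.0000, f(x_0) = 0.841471, coefficient = 1
x_1 = 1.6875, f(x_1) = 1.676021, coefficient = 4
x_2 = 2.3750, f(x_2) = 1.647502, coefficient = 2
x_3 = 3.0625, f(x_3) = 0.241969, coefficient = 4
x_4 = 3.7500, f(x_4) = -2.143355, coefficient = 1

I ≈ (0.687500/3) × 9.665081 = 2.214914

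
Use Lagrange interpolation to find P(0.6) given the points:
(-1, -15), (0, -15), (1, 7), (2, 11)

Lagrange interpolation formula:
P(x) = Σ yᵢ × Lᵢ(x)
where Lᵢ(x) = Π_{j≠i} (x - xⱼ)/(xᵢ - xⱼ)

L_0(0.6) = (0.6 - 0)/(-1 - 0) × (0.6 - 1)/(-1 - 1) × (0.6 - 2)/(-1 - 2) = -0.056000
L_1(0.6) = (0.6 - (-1))/(0 - (-1)) × (0.6 - 1)/(0 - 1) × (0.6 - 2)/(0 - 2) = 0.448000
L_2(0.6) = (0.6 - (-1))/(1 - (-1)) × (0.6 - 0)/(1 - 0) × (0.6 - 2)/(1 - 2) = 0.672000
L_3(0.6) = (0.6 - (-1))/(2 - (-1)) × (0.6 - 0)/(2 - 0) × (0.6 - 1)/(2 - 1) = -0.064000

P(0.6) = (-15)×L_0(0.6) + (-15)×L_1(0.6) + 7×L_2(0.6) + 11×L_3(0.6)
P(0.6) = -1.880000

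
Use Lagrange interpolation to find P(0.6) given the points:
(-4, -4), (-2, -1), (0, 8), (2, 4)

Lagrange interpolation formula:
P(x) = Σ yᵢ × Lᵢ(x)
where Lᵢ(x) = Π_{j≠i} (x - xⱼ)/(xᵢ - xⱼ)

L_0(0.6) = (0.6 - (-2))/(-4 - (-2)) × (0.6 - 0)/(-4 - 0) × (0.6 - 2)/(-4 - 2) = 0.045500
L_1(0.6) = (0.6 - (-4))/(-2 - (-4)) × (0.6 - 0)/(-2 - 0) × (0.6 - 2)/(-2 - 2) = -0.241500
L_2(0.6) = (0.6 - (-4))/(0 - (-4)) × (0.6 - (-2))/(0 - (-2)) × (0.6 - 2)/(0 - 2) = 1.046500
L_3(0.6) = (0.6 - (-4))/(2 - (-4)) × (0.6 - (-2))/(2 - (-2)) × (0.6 - 0)/(2 - 0) = 0.149500

P(0.6) = (-4)×L_0(0.6) + (-1)×L_1(0.6) + 8×L_2(0.6) + 4×L_3(0.6)
P(0.6) = 9.029500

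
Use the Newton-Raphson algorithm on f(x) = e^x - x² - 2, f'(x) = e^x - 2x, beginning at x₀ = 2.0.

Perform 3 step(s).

f(x) = e^x - x² - 2
f'(x) = e^x - 2x
x₀ = 2.0

Newton-Raphson formula: x_{n+1} = x_n - f(x_n)/f'(x_n)

Iteration 1:
  f(2.000000) = 1.389056
  f'(2.000000) = 3.389056
  x_1 = 2.000000 - 1.389056/3.389056 = 1.590135
Iteration 2:
  f(1.590135) = 0.375881
  f'(1.590135) = 1.724140
  x_2 = 1.590135 - 0.375881/1.724140 = 1.372124
Iteration 3:
  f(1.372124) = 0.060994
  f'(1.372124) = 1.199470
  x_3 = 1.372124 - 0.060994/1.199470 = 1.321273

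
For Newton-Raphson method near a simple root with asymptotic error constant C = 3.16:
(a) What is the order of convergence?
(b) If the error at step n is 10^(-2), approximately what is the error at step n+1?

(a) Newton-Raphson has quadratic (order 2) convergence near simple roots.
    This means |e_{n+1}| ≈ C|e_n|².

(b) With |e_n| = 10^(-2) and C = 3.16:
    |e_{n+1}| ≈ 3.16 × (10^(-2))² = 3.16 × 10^(-4)

(a) 2 (quadratic); (b) |e_{n+1}| ≈ 3.160e-04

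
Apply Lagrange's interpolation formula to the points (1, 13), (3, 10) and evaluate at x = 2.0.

Lagrange interpolation formula:
P(x) = Σ yᵢ × Lᵢ(x)
where Lᵢ(x) = Π_{j≠i} (x - xⱼ)/(xᵢ - xⱼ)

L_0(2.0) = (2.0 - 3)/(1 - 3) = 0.500000
L_1(2.0) = (2.0 - 1)/(3 - 1) = 0.500000

P(2.0) = 13×L_0(2.0) + 10×L_1(2.0)
P(2.0) = 11.500000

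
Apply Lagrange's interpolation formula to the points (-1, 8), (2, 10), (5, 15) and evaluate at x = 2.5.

Lagrange interpolation formula:
P(x) = Σ yᵢ × Lᵢ(x)
where Lᵢ(x) = Π_{j≠i} (x - xⱼ)/(xᵢ - xⱼ)

L_0(2.5) = (2.5 - 2)/(-1 - 2) × (2.5 - 5)/(-1 - 5) = -0.069444
L_1(2.5) = (2.5 - (-1))/(2 - (-1)) × (2.5 - 5)/(2 - 5) = 0.972222
L_2(2.5) = (2.5 - (-1))/(5 - (-1)) × (2.5 - 2)/(5 - 2) = 0.097222

P(2.5) = 8×L_0(2.5) + 10×L_1(2.5) + 15×L_2(2.5)
P(2.5) = 10.625000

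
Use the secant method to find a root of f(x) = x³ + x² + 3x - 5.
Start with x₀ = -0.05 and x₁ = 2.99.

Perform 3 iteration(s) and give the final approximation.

f(x) = x³ + x² + 3x - 5
x₀ = -0.05, x₁ = 2.99

Secant formula: x_{n+1} = x_n - f(x_n)(x_n - x_{n-1})/(f(x_n) - f(x_{n-1}))

Iteration 1:
  f(-0.050000) = -5.147625
  f(2.990000) = 39.640999
  x_2 = 2.990000 - 39.640999×(2.990000 - (-0.050000))/(39.640999 - (-5.147625))
       = 0.299392
Iteration 2:
  f(2.990000) = 39.640999
  f(0.299392) = -3.985353
  x_3 = 0.299392 - (-3.985353)×(0.299392 - 2.990000)/(-3.985353 - 39.640999)
       = 0.545184
Iteration 3:
  f(0.299392) = -3.985353
  f(0.545184) = -2.905179
  x_4 = 0.545184 - (-2.905179)×(0.545184 - 0.299392)/(-2.905179 - (-3.985353))
       = 1.206254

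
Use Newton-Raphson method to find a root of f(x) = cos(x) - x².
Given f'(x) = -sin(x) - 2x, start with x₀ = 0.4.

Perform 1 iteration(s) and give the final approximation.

f(x) = cos(x) - x²
f'(x) = -sin(x) - 2x
x₀ = 0.4

Newton-Raphson formula: x_{n+1} = x_n - f(x_n)/f'(x_n)

Iteration 1:
  f(0.400000) = 0.761061
  f'(0.400000) = -1.189418
  x_1 = 0.400000 - 0.761061/(-1.189418) = 1.039860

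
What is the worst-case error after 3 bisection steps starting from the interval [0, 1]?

Bisection error bound: |error| ≤ (b-a)/2^n
|error| ≤ (1 - 0)/2^3 = 1/2^3
|error| ≤ 0.1250000000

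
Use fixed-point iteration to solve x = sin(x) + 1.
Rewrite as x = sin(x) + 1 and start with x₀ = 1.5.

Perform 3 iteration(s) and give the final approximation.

Equation: x = sin(x) + 1
Fixed-point form: x = sin(x) + 1
x₀ = 1.5

x_1 = g(1.500000) = 1.997495
x_2 = g(1.997495) = 1.910337
x_3 = g(1.910337) = 1.942908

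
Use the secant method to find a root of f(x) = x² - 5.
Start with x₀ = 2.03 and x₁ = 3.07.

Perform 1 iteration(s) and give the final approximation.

f(x) = x² - 5
x₀ = 2.03, x₁ = 3.07

Secant formula: x_{n+1} = x_n - f(x_n)(x_n - x_{n-1})/(f(x_n) - f(x_{n-1}))

Iteration 1:
  f(2.030000) = -0.879100
  f(3.070000) = 4.424900
  x_2 = 3.070000 - 4.424900×(3.070000 - 2.030000)/(4.424900 - (-0.879100))
       = 2.202373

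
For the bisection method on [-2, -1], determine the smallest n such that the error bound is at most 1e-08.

We need (b-a)/2^n ≤ 1e-08
(-1 - (-2))/2^n ≤ 1e-08
1/2^n ≤ 1e-08
2^n ≥ 100000000
n ≥ log₂(100000000) = 26.58
n ≥ 27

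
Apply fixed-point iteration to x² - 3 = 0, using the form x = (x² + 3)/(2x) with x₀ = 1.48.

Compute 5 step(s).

Equation: x² - 3 = 0
Fixed-point form: x = (x² + 3)/(2x)
x₀ = 1.48

x_1 = g(1.480000) = 1.753514
x_2 = g(1.753514) = 1.732182
x_3 = g(1.732182) = 1.732051
x_4 = g(1.732051) = 1.732051
x_5 = g(1.732051) = 1.732051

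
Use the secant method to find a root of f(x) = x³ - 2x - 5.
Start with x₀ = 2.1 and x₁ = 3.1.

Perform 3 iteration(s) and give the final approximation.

f(x) = x³ - 2x - 5
x₀ = 2.1, x₁ = 3.1

Secant formula: x_{n+1} = x_n - f(x_n)(x_n - x_{n-1})/(f(x_n) - f(x_{n-1}))

Iteration 1:
  f(2.100000) = 0.061000
  f(3.100000) = 18.591000
  x_2 = 3.100000 - 18.591000×(3.100000 - 2.100000)/(18.591000 - 0.061000)
       = 2.096708
Iteration 2:
  f(3.100000) = 18.591000
  f(2.096708) = 0.024100
  x_3 = 2.096708 - 0.024100×(2.096708 - 3.100000)/(0.024100 - 18.591000)
       = 2.095406
Iteration 3:
  f(2.096708) = 0.024100
  f(2.095406) = 0.009540
  x_4 = 2.095406 - 0.009540×(2.095406 - 2.096708)/(0.009540 - 0.024100)
       = 2.094553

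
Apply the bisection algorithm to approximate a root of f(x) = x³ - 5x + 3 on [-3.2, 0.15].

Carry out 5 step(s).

f(x) = x³ - 5x + 3
Initial interval: [-3.2, 0.15]

Iteration 1:
  c_1 = (-3.200000 + 0.150000)/2 = -1.525000
  f(c_1) = f(-1.525000) = 7.078422
  f(a) × f(c) < 0, new interval: [-3.200000, -1.525000]
Iteration 2:
  c_2 = (-3.200000 + (-1.525000))/2 = -2.362500
  f(c_2) = f(-2.362500) = 1.626428
  f(a) × f(c) < 0, new interval: [-3.200000, -2.362500]
Iteration 3:
  c_3 = (-3.200000 + (-2.362500))/2 = -2.781250
  f(c_3) = f(-2.781250) = -4.607697
  f(a) × f(c) ≥ 0, new interval: [-2.781250, -2.362500]
Iteration 4:
  c_4 = (-2.781250 + (-2.362500))/2 = -2.571875
  f(c_4) = f(-2.571875) = -1.152398
  f(a) × f(c) ≥ 0, new interval: [-2.571875, -2.362500]
Iteration 5:
  c_5 = (-2.571875 + (-2.362500))/2 = -2.467188
  f(c_5) = f(-2.467188) = 0.318132
  f(a) × f(c) < 0, new interval: [-2.571875, -2.467188]

After 5 iteration(s), the approximation is c_5 = -2.467188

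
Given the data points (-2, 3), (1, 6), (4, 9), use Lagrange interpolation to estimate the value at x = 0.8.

Lagrange interpolation formula:
P(x) = Σ yᵢ × Lᵢ(x)
where Lᵢ(x) = Π_{j≠i} (x - xⱼ)/(xᵢ - xⱼ)

L_0(0.8) = (0.8 - 1)/(-2 - 1) × (0.8 - 4)/(-2 - 4) = 0.035556
L_1(0.8) = (0.8 - (-2))/(1 - (-2)) × (0.8 - 4)/(1 - 4) = 0.995556
L_2(0.8) = (0.8 - (-2))/(4 - (-2)) × (0.8 - 1)/(4 - 1) = -0.031111

P(0.8) = 3×L_0(0.8) + 6×L_1(0.8) + 9×L_2(0.8)
P(0.8) = 5.800000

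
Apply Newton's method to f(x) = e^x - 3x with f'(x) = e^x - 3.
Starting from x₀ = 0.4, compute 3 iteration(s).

f(x) = e^x - 3x
f'(x) = e^x - 3
x₀ = 0.4

Newton-Raphson formula: x_{n+1} = x_n - f(x_n)/f'(x_n)

Iteration 1:
  f(0.400000) = 0.291825
  f'(0.400000) = -1.508175
  x_1 = 0.400000 - 0.291825/(-1.508175) = 0.593495
Iteration 2:
  f(0.593495) = 0.029819
  f'(0.593495) = -1.189695
  x_2 = 0.593495 - 0.029819/(-1.189695) = 0.618560
Iteration 3:
  f(0.618560) = 0.000573
  f'(0.618560) = -1.143747
  x_3 = 0.618560 - 0.000573/(-1.143747) = 0.619061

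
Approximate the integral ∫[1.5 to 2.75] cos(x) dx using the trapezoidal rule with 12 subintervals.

f(x) = cos(x)
a = 1.5, b = 2.75, n = 12
h = (b - a)/n = 0.104167

Trapezoidal rule: (h/2)[f(x₀) + 2f(x₁) + 2f(x₂) + ... + f(xₙ)]

x_0 = 1.5000, f(x_0) = 0.070737, coefficient = 1
x_1 = 1.6042, f(x_1) = -0.033364, coefficient = 2
x_2 = 1.7083, f(x_2) = -0.137104, coefficient = 2
x_3 = 1.8125, f(x_3) = -0.239357, coefficient = 2
x_4 = 1.9167, f(x_4) = -0.339016, coefficient = 2
x_5 = 2.0208, f(x_5) = -0.434999, coefficient = 2
x_6 = 2.1250, f(x_6) = -0.526266, coefficient = 2
x_7 = 2.2292, f(x_7) = -0.611829, coefficient = 2
x_8 = 2.3333, f(x_8) = -0.690758, coefficient = 2
x_9 = 2.4375, f(x_9) = -0.762199, coefficient = 2
x_10 = 2.5417, f(x_10) = -0.825377, coefficient = 2
x_11 = 2.6458, f(x_11) = -0.879608, coefficient = 2
x_12 = 2.7500, f(x_12) = -0.924302, coefficient = 1

I ≈ (0.104167/2) × -11.813319 = -0.615277
Exact value: -0.615834
Error: 0.000557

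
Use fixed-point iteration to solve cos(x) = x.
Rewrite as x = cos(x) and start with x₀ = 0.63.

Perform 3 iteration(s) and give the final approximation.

Equation: cos(x) = x
Fixed-point form: x = cos(x)
x₀ = 0.63

x_1 = g(0.630000) = 0.808028
x_2 = g(0.808028) = 0.690926
x_3 = g(0.690926) = 0.770656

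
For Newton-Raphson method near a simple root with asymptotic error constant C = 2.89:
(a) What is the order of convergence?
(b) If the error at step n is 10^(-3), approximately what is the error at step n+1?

(a) Newton-Raphson has quadratic (order 2) convergence near simple roots.
    This means |e_{n+1}| ≈ C|e_n|².

(b) With |e_n| = 10^(-3) and C = 2.89:
    |e_{n+1}| ≈ 2.89 × (10^(-3))² = 2.89 × 10^(-6)

(a) 2 (quadratic); (b) |e_{n+1}| ≈ 2.890e-06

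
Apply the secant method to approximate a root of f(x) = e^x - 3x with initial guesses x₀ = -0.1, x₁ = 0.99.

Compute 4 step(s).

f(x) = e^x - 3x
x₀ = -0.1, x₁ = 0.99

Secant formula: x_{n+1} = x_n - f(x_n)(x_n - x_{n-1})/(f(x_n) - f(x_{n-1}))

Iteration 1:
  f(-0.100000) = 1.204837
  f(0.990000) = -0.278766
  x_2 = 0.990000 - (-0.278766)×(0.990000 - (-0.100000))/(-0.278766 - 1.204837)
       = 0.785192
Iteration 2:
  f(0.990000) = -0.278766
  f(0.785192) = -0.162748
  x_3 = 0.785192 - (-0.162748)×(0.785192 - 0.990000)/(-0.162748 - (-0.278766))
       = 0.497890
Iteration 3:
  f(0.785192) = -0.162748
  f(0.497890) = 0.151576
  x_4 = 0.497890 - 0.151576×(0.497890 - 0.785192)/(0.151576 - (-0.162748))
       = 0.636435
Iteration 4:
  f(0.497890) = 0.151576
  f(0.636435) = -0.019573
  x_5 = 0.636435 - (-0.019573)×(0.636435 - 0.497890)/(-0.019573 - 0.151576)
       = 0.620591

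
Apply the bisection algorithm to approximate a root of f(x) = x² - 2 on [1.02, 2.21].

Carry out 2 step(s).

f(x) = x² - 2
Initial interval: [1.02, 2.21]

Iteration 1:
  c_1 = (1.020000 + 2.210000)/2 = 1.615000
  f(c_1) = f(1.615000) = 0.608225
  f(a) × f(c) < 0, new interval: [1.020000, 1.615000]
Iteration 2:
  c_2 = (1.020000 + 1.615000)/2 = 1.317500
  f(c_2) = f(1.317500) = -0.264194
  f(a) × f(c) ≥ 0, new interval: [1.317500, 1.615000]

After 2 iteration(s), the approximation is c_2 = 1.317500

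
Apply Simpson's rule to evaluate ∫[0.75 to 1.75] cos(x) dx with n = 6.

f(x) = cos(x)
a = 0.75, b = 1.75, n = 6
h = (b - a)/n = 0.166667

Simpson's rule: (h/3)[f(x₀) + 4f(x₁) + 2f(x₂) + ... + f(xₙ)]

x_0 = 0.7500, f(x_0) = 0.731689, coefficient = 1
x_1 = 0.9167, f(x_1) = 0.608469, coefficient = 4
x_2 = 1.0833, f(x_2) = 0.468386, coefficient = 2
x_3 = 1.2500, f(x_3) = 0.315322, coefficient = 4
x_4 = 1.4167, f(x_4) = 0.153520, coefficient = 2
x_5 = 1.5833, f(x_5) = -0.012537, coefficient = 4
x_6 = 1.7500, f(x_6) = -0.178246, coefficient = 1

I ≈ (0.166667/3) × 5.442273 = 0.302348
Exact value: 0.302347
Error: 0.000001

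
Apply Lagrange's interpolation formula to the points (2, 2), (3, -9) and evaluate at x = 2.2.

Lagrange interpolation formula:
P(x) = Σ yᵢ × Lᵢ(x)
where Lᵢ(x) = Π_{j≠i} (x - xⱼ)/(xᵢ - xⱼ)

L_0(2.2) = (2.2 - 3)/(2 - 3) = 0.800000
L_1(2.2) = (2.2 - 2)/(3 - 2) = 0.200000

P(2.2) = 2×L_0(2.2) + (-9)×L_1(2.2)
P(2.2) = -0.200000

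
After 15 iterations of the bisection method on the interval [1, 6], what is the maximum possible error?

Bisection error bound: |error| ≤ (b-a)/2^n
|error| ≤ (6 - 1)/2^15 = 5/2^15
|error| ≤ 0.0001525879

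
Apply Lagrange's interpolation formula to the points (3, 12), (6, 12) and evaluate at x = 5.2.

Lagrange interpolation formula:
P(x) = Σ yᵢ × Lᵢ(x)
where Lᵢ(x) = Π_{j≠i} (x - xⱼ)/(xᵢ - xⱼ)

L_0(5.2) = (5.2 - 6)/(3 - 6) = 0.266667
L_1(5.2) = (5.2 - 3)/(6 - 3) = 0.733333

P(5.2) = 12×L_0(5.2) + 12×L_1(5.2)
P(5.2) = 12.000000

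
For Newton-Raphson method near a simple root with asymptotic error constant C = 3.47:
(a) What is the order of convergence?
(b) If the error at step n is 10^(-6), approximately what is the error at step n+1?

(a) Newton-Raphson has quadratic (order 2) convergence near simple roots.
    This means |e_{n+1}| ≈ C|e_n|².

(b) With |e_n| = 10^(-6) and C = 3.47:
    |e_{n+1}| ≈ 3.47 × (10^(-6))² = 3.47 × 10^(-12)

(a) 2 (quadratic); (b) |e_{n+1}| ≈ 3.470e-12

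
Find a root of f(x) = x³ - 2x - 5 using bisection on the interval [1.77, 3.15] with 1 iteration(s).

f(x) = x³ - 2x - 5
Initial interval: [1.77, 3.15]

Iteration 1:
  c_1 = (1.770000 + 3.150000)/2 = 2.460000
  f(c_1) = f(2.460000) = 4.966936
  f(a) × f(c) < 0, new interval: [1.770000, 2.460000]

After 1 iteration(s), the approximation is c_1 = 2.460000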